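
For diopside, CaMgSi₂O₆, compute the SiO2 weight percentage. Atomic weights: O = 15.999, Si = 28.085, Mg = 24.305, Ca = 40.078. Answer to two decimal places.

M(CaMgSi₂O₆) = 216.547 g/mol; M(SiO2) = 60.083 g/mol.
Moles SiO2 per formula unit = 2 Si ÷ 1 = 2.0000.
SiO2 fraction = (2.0000 × 60.083) / 216.547 = 120.166/216.547 = 0.5549.

55.49 wt%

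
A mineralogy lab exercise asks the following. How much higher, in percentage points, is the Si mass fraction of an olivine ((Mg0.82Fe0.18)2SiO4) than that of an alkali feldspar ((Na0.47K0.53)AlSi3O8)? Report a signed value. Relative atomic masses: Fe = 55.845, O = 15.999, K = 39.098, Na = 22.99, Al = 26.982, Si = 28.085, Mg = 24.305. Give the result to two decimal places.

-12.65 percentage points

M((Mg0.82Fe0.18)2SiO4) = 152.045 g/mol, so wt% Si = 28.085/152.045 × 100 = 18.47%.
M((Na0.47K0.53)AlSi3O8) = 270.756 g/mol, so wt% Si = 84.255/270.756 × 100 = 31.12%.
18.47 − 31.12 = -12.65 pp.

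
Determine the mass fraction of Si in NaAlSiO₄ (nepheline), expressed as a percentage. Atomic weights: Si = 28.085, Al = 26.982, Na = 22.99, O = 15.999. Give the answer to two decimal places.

Molar mass of NaAlSiO₄: 1*22.99 + 1*26.982 + 1*28.085 + 4*15.999 = 142.053 g/mol.
Mass of Si per formula unit: 1 × 28.085 = 28.085 g.
Weight fraction Si = 28.085 / 142.053 = 0.1977.

19.77 mass %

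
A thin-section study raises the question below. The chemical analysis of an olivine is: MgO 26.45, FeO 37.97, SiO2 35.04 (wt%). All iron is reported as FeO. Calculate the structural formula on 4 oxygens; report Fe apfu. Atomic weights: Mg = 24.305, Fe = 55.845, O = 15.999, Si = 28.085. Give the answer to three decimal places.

0.899 Fe apfu

MgO (M=40.304): mol = 0.65626; Mg = 0.65626, O = 0.65626.
FeO (M=71.844): mol = 0.52851; Fe = 0.52851, O = 0.52851.
SiO2 (M=60.083): mol = 0.58319; Si = 0.58319, O = 1.16638.
ΣO = 2.35115; factor = 4/ΣO = 1.70130.
Fe apfu = 0.52851 × 1.70130 = 0.899.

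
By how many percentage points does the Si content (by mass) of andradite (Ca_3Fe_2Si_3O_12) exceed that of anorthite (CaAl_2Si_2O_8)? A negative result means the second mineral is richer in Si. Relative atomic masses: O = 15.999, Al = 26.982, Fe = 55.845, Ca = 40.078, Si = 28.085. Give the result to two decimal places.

-3.61 percentage points

Si in Ca_3Fe_2Si_3O_12: molar mass 508.167 g/mol; 3×28.085 = 84.255 g → 16.58 wt%.
Si in CaAl_2Si_2O_8: molar mass 278.204 g/mol; 2×28.085 = 56.170 g → 20.19 wt%.
Difference = 16.58 − 20.19 = -3.61 percentage points.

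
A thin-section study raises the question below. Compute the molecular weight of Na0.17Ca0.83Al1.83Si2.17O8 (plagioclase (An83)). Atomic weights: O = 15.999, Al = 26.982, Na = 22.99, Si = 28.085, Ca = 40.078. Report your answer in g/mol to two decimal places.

The formula mass is the sum 0.17·22.99 + 0.83·40.078 + 1.83·26.982 + 2.17·28.085 + 8·15.999.

275.49 g/mol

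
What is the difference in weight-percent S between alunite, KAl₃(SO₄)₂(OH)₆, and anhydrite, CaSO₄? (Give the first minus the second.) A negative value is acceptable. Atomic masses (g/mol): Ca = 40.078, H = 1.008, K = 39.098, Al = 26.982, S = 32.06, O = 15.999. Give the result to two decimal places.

S in KAl₃(SO₄)₂(OH)₆: molar mass 414.198 g/mol; 2×32.06 = 64.120 g → 15.48 wt%.
S in CaSO₄: molar mass 136.134 g/mol; 1×32.06 = 32.060 g → 23.55 wt%.
Difference = 15.48 − 23.55 = -8.07 percentage points.

-8.07 percentage points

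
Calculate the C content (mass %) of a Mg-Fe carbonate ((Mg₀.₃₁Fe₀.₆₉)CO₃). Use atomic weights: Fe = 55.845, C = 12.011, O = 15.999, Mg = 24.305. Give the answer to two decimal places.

11.32 mass %

M((Mg₀.₃₁Fe₀.₆₉)CO₃) = 106.076 g/mol.
C contributes 1 × 12.011 = 12.011 g per mole.
12.011/106.076 = 0.1132 → 11.32%.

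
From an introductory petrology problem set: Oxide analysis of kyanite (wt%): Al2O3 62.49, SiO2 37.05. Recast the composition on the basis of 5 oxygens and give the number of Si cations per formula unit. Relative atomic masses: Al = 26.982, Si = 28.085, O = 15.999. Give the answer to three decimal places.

62.49 wt% Al2O3 ÷ 101.961 g/mol = 0.61288 mol, giving 1.22576 Al and 1.83864 O.
37.05 wt% SiO2 ÷ 60.083 g/mol = 0.61665 mol, giving 0.61665 Si and 1.23330 O.
Oxygen sums to 3.07194; scaling by 5/3.07194 = 1.62764 puts the formula on 5 O.
Si: 0.61665 × 1.62764 = 1.004 atoms per formula unit.

1.004 Si apfu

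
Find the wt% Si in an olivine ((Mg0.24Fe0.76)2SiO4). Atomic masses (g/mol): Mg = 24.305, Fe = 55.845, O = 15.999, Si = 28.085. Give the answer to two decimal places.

M((Mg0.24Fe0.76)2SiO4) = 188.632 g/mol.
Si contributes 1 × 28.085 = 28.085 g per mole.
28.085/188.632 = 0.1489 → 14.89%.

14.89 wt%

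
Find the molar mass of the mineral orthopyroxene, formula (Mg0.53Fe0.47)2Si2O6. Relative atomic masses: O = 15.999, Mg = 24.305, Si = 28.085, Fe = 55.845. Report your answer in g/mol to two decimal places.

230.42 g/mol

Mg: 1.06 × 24.305 = 25.7633
Fe: 0.94 × 55.845 = 52.4943
Si: 2 × 28.085 = 56.1700
O: 6 × 15.999 = 95.9940
Summing the contributions gives the formula mass.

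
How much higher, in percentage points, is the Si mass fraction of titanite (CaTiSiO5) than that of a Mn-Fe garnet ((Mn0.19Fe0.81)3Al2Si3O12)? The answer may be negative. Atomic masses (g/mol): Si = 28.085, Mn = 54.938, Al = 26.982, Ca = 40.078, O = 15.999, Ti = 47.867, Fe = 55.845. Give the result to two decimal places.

First mineral: 28.085 g Si in 196.025 g formula = 14.33 wt% Si.
Second mineral: 84.255 g Si in 497.225 g formula = 16.95 wt% Si.
14.33% − 16.95% gives a difference of -2.62 percentage points.

-2.62 percentage points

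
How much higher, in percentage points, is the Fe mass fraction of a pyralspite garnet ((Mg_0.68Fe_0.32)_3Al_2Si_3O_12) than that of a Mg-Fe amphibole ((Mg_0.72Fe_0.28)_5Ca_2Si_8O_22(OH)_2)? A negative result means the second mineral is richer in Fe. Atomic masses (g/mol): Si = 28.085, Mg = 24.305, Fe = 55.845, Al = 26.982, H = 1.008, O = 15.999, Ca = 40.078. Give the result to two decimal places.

3.24 percentage points

Fe in (Mg_0.68Fe_0.32)_3Al_2Si_3O_12: molar mass 433.400 g/mol; 0.96×55.845 = 53.611 g → 12.37 wt%.
Fe in (Mg_0.72Fe_0.28)_5Ca_2Si_8O_22(OH)_2: molar mass 856.509 g/mol; 1.40×55.845 = 78.183 g → 9.13 wt%.
Difference = 12.37 − 9.13 = 3.24 percentage points.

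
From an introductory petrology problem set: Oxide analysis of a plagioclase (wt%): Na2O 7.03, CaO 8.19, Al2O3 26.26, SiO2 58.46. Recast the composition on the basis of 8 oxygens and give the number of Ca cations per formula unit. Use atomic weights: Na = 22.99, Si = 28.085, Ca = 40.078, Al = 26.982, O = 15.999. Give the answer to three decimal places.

Na2O (M=61.979): mol = 0.11343; Na = 0.22686, O = 0.11343.
CaO (M=56.077): mol = 0.14605; Ca = 0.14605, O = 0.14605.
Al2O3 (M=101.961): mol = 0.25755; Al = 0.51510, O = 0.77265.
SiO2 (M=60.083): mol = 0.97299; Si = 0.97299, O = 1.94598.
ΣO = 2.97811; factor = 8/ΣO = 2.68627.
Ca apfu = 0.14605 × 2.68627 = 0.392.

0.392 Ca apfu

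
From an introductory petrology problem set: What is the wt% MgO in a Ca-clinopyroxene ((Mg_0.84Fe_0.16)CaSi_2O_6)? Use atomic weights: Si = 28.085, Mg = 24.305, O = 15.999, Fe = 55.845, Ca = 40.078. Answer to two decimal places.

15.28 wt%

Molar mass of (Mg_0.84Fe_0.16)CaSi_2O_6 = 0.84×24.305 + 0.16×55.845 + 1×40.078 + 2×28.085 + 6×15.999 = 221.593 g/mol.
Each formula unit contains 0.84 Mg, equivalent to 0.84/1 = 0.8400 mol MgO.
M(MgO) = 1×24.305 + 1×15.999 = 40.304 g/mol.
Mass of MgO per formula unit = 0.8400 × 40.304 = 33.855 g.
MgO wt% = 33.855 / 221.593 × 100 = 15.28%.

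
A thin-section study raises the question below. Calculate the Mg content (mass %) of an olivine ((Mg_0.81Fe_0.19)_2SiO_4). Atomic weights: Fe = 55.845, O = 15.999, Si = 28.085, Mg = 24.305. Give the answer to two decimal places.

Formula mass = 1.62*24.305 + 0.38*55.845 + 1*28.085 + 4*15.999 = 152.676 g/mol, of which 39.374 g is Mg.
So Mg makes up 39.374/152.676 = 0.2579 of the mass, i.e. 25.79%.

25.79 mass %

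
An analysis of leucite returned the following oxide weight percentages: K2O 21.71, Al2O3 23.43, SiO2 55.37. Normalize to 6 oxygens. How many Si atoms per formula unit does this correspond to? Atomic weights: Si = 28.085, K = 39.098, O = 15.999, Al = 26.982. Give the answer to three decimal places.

2.001 Si apfu

21.71 wt% K2O ÷ 94.195 g/mol = 0.23048 mol, giving 0.46096 K and 0.23048 O.
23.43 wt% Al2O3 ÷ 101.961 g/mol = 0.22979 mol, giving 0.45958 Al and 0.68937 O.
55.37 wt% SiO2 ÷ 60.083 g/mol = 0.92156 mol, giving 0.92156 Si and 1.84312 O.
Oxygen sums to 2.76297; scaling by 6/2.76297 = 2.17158 puts the formula on 6 O.
Si: 0.92156 × 2.17158 = 2.001 atoms per formula unit.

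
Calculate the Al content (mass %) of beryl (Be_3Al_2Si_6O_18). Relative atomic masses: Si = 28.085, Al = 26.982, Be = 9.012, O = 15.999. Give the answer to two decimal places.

10.04 mass %

Formula mass = 3×9.012 + 2×26.982 + 6×28.085 + 18×15.999 = 537.492 g/mol, of which 53.964 g is Al.
So Al makes up 53.964/537.492 = 0.1004 of the mass, i.e. 10.04%.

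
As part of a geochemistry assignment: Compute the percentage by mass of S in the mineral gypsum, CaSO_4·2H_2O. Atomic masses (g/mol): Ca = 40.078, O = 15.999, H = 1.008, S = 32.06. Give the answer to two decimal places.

Molar mass of CaSO_4·2H_2O: 1*40.078 + 1*32.06 + 6*15.999 + 4*1.008 = 172.164 g/mol.
Mass of S per formula unit: 1 × 32.06 = 32.060 g.
Weight fraction S = 32.060 / 172.164 = 0.1862.

18.62 mass %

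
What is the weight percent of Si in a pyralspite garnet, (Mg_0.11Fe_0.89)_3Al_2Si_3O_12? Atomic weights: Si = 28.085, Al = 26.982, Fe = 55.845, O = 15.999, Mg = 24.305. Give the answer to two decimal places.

Formula mass = 0.33×24.305 + 2.67×55.845 + 2×26.982 + 3×28.085 + 12×15.999 = 487.334 g/mol, of which 84.255 g is Si.
So Si makes up 84.255/487.334 = 0.1729 of the mass, i.e. 17.29%.

17.29 weight percent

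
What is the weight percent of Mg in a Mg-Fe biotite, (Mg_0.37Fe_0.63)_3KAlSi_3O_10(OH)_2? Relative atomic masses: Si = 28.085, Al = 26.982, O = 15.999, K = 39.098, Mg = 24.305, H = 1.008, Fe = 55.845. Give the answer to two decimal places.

M((Mg_0.37Fe_0.63)_3KAlSi_3O_10(OH)_2) = 476.865 g/mol.
Mg contributes 1.11 × 24.305 = 26.979 g per mole.
26.979/476.865 = 0.0566 → 5.66%.

5.66 weight percent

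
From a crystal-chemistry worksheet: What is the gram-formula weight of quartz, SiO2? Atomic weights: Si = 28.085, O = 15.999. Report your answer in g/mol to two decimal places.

60.08 g/mol

The formula mass is the sum 1×28.085 + 2×15.999.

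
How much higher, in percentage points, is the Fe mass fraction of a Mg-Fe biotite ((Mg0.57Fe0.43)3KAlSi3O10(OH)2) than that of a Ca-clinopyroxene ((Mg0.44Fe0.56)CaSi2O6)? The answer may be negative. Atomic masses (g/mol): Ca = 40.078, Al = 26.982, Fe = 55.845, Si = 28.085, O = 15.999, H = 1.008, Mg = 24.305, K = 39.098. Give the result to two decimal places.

2.38 percentage points

Fe in (Mg0.57Fe0.43)3KAlSi3O10(OH)2: molar mass 457.941 g/mol; 1.29×55.845 = 72.040 g → 15.73 wt%.
Fe in (Mg0.44Fe0.56)CaSi2O6: molar mass 234.209 g/mol; 0.56×55.845 = 31.273 g → 13.35 wt%.
Difference = 15.73 − 13.35 = 2.38 percentage points.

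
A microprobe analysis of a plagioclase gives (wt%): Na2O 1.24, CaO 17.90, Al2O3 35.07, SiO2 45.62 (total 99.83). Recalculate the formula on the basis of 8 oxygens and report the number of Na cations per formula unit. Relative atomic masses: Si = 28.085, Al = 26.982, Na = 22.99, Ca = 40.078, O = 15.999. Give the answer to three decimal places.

Na2O: 1.24/61.979 = 0.02001 mol → 0.04002 mol Na, 0.02001 mol O.
CaO: 17.90/56.077 = 0.31920 mol → 0.31920 mol Ca, 0.31920 mol O.
Al2O3: 35.07/101.961 = 0.34396 mol → 0.68792 mol Al, 1.03188 mol O.
SiO2: 45.62/60.083 = 0.75928 mol → 0.75928 mol Si, 1.51856 mol O.
Total oxygen = 2.88965 mol. Normalization factor = 8/2.88965 = 2.76850.
Na per 8 O = 0.04002 × 2.76850 = 0.111.

0.111 Na apfu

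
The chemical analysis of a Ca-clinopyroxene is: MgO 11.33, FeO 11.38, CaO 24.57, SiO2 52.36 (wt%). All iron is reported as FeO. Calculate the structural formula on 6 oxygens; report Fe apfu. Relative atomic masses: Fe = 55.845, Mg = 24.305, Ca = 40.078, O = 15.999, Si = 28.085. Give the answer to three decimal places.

0.363 Fe apfu

MgO: 11.33/40.304 = 0.28111 mol → 0.28111 mol Mg, 0.28111 mol O.
FeO: 11.38/71.844 = 0.15840 mol → 0.15840 mol Fe, 0.15840 mol O.
CaO: 24.57/56.077 = 0.43815 mol → 0.43815 mol Ca, 0.43815 mol O.
SiO2: 52.36/60.083 = 0.87146 mol → 0.87146 mol Si, 1.74292 mol O.
Total oxygen = 2.62058 mol. Normalization factor = 6/2.62058 = 2.28957.
Fe per 6 O = 0.15840 × 2.28957 = 0.363.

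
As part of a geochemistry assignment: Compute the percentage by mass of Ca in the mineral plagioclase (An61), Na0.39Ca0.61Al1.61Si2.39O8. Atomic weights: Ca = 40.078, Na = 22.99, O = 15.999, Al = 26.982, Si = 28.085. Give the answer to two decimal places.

8.99 mass %

Molar mass of Na0.39Ca0.61Al1.61Si2.39O8: 0.39*22.99 + 0.61*40.078 + 1.61*26.982 + 2.39*28.085 + 8*15.999 = 271.970 g/mol.
Mass of Ca per formula unit: 0.61 × 40.078 = 24.448 g.
Weight fraction Ca = 24.448 / 271.970 = 0.0899.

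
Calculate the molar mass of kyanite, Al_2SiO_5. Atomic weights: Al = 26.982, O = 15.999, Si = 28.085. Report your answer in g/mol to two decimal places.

162.04 g/mol

M = 2*26.982 + 1*28.085 + 5*15.999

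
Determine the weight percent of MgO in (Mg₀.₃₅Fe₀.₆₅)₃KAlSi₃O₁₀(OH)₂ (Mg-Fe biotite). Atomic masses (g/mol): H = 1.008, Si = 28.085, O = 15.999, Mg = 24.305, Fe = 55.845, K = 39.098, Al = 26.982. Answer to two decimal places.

8.84 wt%

Formula mass = 478.757 g/mol.
1.05 Mg → 1.0500 mol MgO per formula unit; M(MgO) = 40.304, so MgO mass = 42.319 g.
42.319/478.757 × 100 = 8.84 wt%.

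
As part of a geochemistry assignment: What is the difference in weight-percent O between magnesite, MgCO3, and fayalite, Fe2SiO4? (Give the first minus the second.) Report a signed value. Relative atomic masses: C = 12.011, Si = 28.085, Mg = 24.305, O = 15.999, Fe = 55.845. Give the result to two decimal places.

25.52 percentage points

First mineral: 47.997 g O in 84.313 g formula = 56.93 wt% O.
Second mineral: 63.996 g O in 203.771 g formula = 31.41 wt% O.
56.93% − 31.41% gives a difference of 25.52 percentage points.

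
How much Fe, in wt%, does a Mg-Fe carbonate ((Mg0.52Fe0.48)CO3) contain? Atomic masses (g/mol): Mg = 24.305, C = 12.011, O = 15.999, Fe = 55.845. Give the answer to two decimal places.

M((Mg0.52Fe0.48)CO3) = 99.452 g/mol.
Fe contributes 0.48 × 55.845 = 26.806 g per mole.
26.806/99.452 = 0.2695 → 26.95%.

26.95 wt%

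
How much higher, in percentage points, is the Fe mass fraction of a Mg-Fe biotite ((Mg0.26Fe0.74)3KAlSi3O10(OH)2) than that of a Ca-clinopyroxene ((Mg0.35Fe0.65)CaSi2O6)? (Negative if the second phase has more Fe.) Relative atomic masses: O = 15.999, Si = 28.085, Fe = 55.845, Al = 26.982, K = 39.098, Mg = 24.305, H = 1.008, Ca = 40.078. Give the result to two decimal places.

10.13 percentage points

M((Mg0.26Fe0.74)3KAlSi3O10(OH)2) = 487.273 g/mol, so wt% Fe = 123.976/487.273 × 100 = 25.44%.
M((Mg0.35Fe0.65)CaSi2O6) = 237.048 g/mol, so wt% Fe = 36.299/237.048 × 100 = 15.31%.
25.44 − 15.31 = 10.13 pp.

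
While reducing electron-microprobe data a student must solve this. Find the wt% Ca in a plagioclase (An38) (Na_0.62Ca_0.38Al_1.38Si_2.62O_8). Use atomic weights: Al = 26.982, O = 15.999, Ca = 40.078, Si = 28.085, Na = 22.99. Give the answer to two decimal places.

5.68 weight percent

Molar mass of Na_0.62Ca_0.38Al_1.38Si_2.62O_8: 0.62·22.99 + 0.38·40.078 + 1.38·26.982 + 2.62·28.085 + 8·15.999 = 268.293 g/mol.
Mass of Ca per formula unit: 0.38 × 40.078 = 15.230 g.
Weight fraction Ca = 15.230 / 268.293 = 0.0568.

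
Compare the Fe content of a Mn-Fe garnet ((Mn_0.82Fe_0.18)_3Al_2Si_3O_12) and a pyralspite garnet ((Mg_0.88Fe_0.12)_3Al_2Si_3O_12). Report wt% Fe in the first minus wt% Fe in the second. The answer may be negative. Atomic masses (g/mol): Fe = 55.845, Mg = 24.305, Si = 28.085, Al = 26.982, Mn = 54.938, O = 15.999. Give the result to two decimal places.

1.24 percentage points

Fe in (Mn_0.82Fe_0.18)_3Al_2Si_3O_12: molar mass 495.511 g/mol; 0.54×55.845 = 30.156 g → 6.09 wt%.
Fe in (Mg_0.88Fe_0.12)_3Al_2Si_3O_12: molar mass 414.476 g/mol; 0.36×55.845 = 20.104 g → 4.85 wt%.
Difference = 6.09 − 4.85 = 1.24 percentage points.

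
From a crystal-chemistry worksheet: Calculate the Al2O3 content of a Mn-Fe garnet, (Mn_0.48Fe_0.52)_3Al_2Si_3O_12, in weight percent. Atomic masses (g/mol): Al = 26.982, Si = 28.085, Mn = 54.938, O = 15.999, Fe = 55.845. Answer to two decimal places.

20.54 wt%

Formula mass = 496.436 g/mol.
2 Al → 1.0000 mol Al2O3 per formula unit; M(Al2O3) = 101.961, so Al2O3 mass = 101.961 g.
101.961/496.436 × 100 = 20.54 wt%.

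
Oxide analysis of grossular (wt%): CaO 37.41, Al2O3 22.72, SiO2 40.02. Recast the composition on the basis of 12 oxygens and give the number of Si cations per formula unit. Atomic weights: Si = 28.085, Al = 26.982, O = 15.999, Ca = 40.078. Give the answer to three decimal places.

CaO: 37.41/56.077 = 0.66712 mol → 0.66712 mol Ca, 0.66712 mol O.
Al2O3: 22.72/101.961 = 0.22283 mol → 0.44566 mol Al, 0.66849 mol O.
SiO2: 40.02/60.083 = 0.66608 mol → 0.66608 mol Si, 1.33216 mol O.
Total oxygen = 2.66777 mol. Normalization factor = 12/2.66777 = 4.49814.
Si per 12 O = 0.66608 × 4.49814 = 2.996.

2.996 Si apfu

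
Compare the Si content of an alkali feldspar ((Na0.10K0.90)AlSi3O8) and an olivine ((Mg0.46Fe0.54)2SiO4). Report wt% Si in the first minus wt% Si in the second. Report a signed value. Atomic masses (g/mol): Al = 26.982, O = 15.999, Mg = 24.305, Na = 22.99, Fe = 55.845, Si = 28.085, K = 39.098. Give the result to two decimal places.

M((Na0.10K0.90)AlSi3O8) = 276.716 g/mol, so wt% Si = 84.255/276.716 × 100 = 30.45%.
M((Mg0.46Fe0.54)2SiO4) = 174.754 g/mol, so wt% Si = 28.085/174.754 × 100 = 16.07%.
30.45 − 16.07 = 14.38 pp.

14.38 percentage points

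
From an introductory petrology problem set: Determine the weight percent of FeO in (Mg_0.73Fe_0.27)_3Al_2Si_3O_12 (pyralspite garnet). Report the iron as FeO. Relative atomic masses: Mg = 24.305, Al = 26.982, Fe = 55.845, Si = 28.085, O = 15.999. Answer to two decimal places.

Formula mass = 428.669 g/mol.
0.81 Fe → 0.8100 mol FeO per formula unit; M(FeO) = 71.844, so FeO mass = 58.194 g.
58.194/428.669 × 100 = 13.58 wt%.

13.58 wt%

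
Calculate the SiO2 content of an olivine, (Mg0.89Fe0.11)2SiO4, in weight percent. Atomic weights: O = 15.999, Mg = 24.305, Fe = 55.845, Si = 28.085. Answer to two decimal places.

Formula mass = 147.630 g/mol.
1 Si → 1.0000 mol SiO2 per formula unit; M(SiO2) = 60.083, so SiO2 mass = 60.083 g.
60.083/147.630 × 100 = 40.70 wt%.

40.70 wt%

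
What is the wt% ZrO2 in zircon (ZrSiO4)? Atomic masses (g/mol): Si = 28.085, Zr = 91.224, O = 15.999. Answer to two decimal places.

67.22 wt%

Formula mass = 183.305 g/mol.
1 Zr → 1.0000 mol ZrO2 per formula unit; M(ZrO2) = 123.222, so ZrO2 mass = 123.222 g.
123.222/183.305 × 100 = 67.22 wt%.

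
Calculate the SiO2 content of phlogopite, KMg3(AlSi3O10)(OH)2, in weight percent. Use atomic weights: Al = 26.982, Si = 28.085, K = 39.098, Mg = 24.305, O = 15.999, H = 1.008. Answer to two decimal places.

Molar mass of KMg3(AlSi3O10)(OH)2 = 1*39.098 + 3*24.305 + 1*26.982 + 3*28.085 + 12*15.999 + 2*1.008 = 417.254 g/mol.
Each formula unit contains 3 Si, equivalent to 3/1 = 3.0000 mol SiO2.
M(SiO2) = 1×28.085 + 2×15.999 = 60.083 g/mol.
Mass of SiO2 per formula unit = 3.0000 × 60.083 = 180.249 g.
SiO2 wt% = 180.249 / 417.254 × 100 = 43.20%.

43.20 wt%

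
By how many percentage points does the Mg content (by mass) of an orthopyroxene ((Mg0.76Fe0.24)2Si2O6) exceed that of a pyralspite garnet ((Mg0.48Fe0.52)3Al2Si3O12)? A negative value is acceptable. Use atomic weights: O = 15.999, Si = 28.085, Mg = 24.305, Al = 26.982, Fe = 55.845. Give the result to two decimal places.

Mg in (Mg0.76Fe0.24)2Si2O6: molar mass 215.913 g/mol; 1.52×24.305 = 36.944 g → 17.11 wt%.
Mg in (Mg0.48Fe0.52)3Al2Si3O12: molar mass 452.324 g/mol; 1.44×24.305 = 34.999 g → 7.74 wt%.
Difference = 17.11 − 7.74 = 9.37 percentage points.

9.37 percentage points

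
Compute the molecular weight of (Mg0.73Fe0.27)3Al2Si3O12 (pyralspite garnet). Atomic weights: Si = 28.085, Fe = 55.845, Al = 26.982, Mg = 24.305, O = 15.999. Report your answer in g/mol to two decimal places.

M = 2.19*24.305 + 0.81*55.845 + 2*26.982 + 3*28.085 + 12*15.999

428.67 g/mol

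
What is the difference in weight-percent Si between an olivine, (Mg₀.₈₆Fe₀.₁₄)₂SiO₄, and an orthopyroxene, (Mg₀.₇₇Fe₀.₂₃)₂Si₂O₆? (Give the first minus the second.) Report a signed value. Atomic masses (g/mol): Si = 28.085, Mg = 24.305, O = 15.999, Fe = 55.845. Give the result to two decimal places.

-7.31 percentage points

Si in (Mg₀.₈₆Fe₀.₁₄)₂SiO₄: molar mass 149.522 g/mol; 1×28.085 = 28.085 g → 18.78 wt%.
Si in (Mg₀.₇₇Fe₀.₂₃)₂Si₂O₆: molar mass 215.282 g/mol; 2×28.085 = 56.170 g → 26.09 wt%.
Difference = 18.78 − 26.09 = -7.31 percentage points.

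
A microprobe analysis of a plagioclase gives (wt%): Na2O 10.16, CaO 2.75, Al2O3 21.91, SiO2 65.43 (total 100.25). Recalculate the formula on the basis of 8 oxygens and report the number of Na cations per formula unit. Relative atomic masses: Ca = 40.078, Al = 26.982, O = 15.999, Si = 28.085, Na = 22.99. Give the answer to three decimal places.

0.864 Na apfu

Na2O: 10.16/61.979 = 0.16393 mol → 0.32786 mol Na, 0.16393 mol O.
CaO: 2.75/56.077 = 0.04904 mol → 0.04904 mol Ca, 0.04904 mol O.
Al2O3: 21.91/101.961 = 0.21489 mol → 0.42978 mol Al, 0.64467 mol O.
SiO2: 65.43/60.083 = 1.08899 mol → 1.08899 mol Si, 2.17798 mol O.
Total oxygen = 3.03562 mol. Normalization factor = 8/3.03562 = 2.63538.
Na per 8 O = 0.32786 × 2.63538 = 0.864.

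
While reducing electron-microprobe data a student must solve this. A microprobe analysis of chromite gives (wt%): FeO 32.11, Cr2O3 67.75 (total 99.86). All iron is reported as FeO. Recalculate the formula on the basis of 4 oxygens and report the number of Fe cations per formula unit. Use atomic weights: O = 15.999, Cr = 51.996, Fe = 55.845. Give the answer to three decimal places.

1.002 Fe apfu

FeO: 32.11/71.844 = 0.44694 mol → 0.44694 mol Fe, 0.44694 mol O.
Cr2O3: 67.75/151.989 = 0.44576 mol → 0.89152 mol Cr, 1.33728 mol O.
Total oxygen = 1.78422 mol. Normalization factor = 4/1.78422 = 2.24188.
Fe per 4 O = 0.44694 × 2.24188 = 1.002.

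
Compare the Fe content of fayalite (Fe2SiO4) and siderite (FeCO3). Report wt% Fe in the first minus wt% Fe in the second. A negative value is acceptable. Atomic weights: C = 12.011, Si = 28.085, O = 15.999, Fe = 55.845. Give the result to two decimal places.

M(Fe2SiO4) = 203.771 g/mol, so wt% Fe = 111.690/203.771 × 100 = 54.81%.
M(FeCO3) = 115.853 g/mol, so wt% Fe = 55.845/115.853 × 100 = 48.20%.
54.81 − 48.20 = 6.61 pp.

6.61 percentage points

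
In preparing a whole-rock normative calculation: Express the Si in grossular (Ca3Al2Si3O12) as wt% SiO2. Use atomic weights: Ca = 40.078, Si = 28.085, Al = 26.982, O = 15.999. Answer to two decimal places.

40.02 wt%

M(Ca3Al2Si3O12) = 450.441 g/mol; M(SiO2) = 60.083 g/mol.
Moles SiO2 per formula unit = 3 Si ÷ 1 = 3.0000.
SiO2 fraction = (3.0000 × 60.083) / 450.441 = 180.249/450.441 = 0.4002.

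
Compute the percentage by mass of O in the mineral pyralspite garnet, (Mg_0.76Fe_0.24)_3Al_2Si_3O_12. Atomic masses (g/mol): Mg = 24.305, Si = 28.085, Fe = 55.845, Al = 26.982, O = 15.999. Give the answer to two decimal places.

Molar mass of (Mg_0.76Fe_0.24)_3Al_2Si_3O_12: 2.28×24.305 + 0.72×55.845 + 2×26.982 + 3×28.085 + 12×15.999 = 425.831 g/mol.
Mass of O per formula unit: 12 × 15.999 = 191.988 g.
Weight fraction O = 191.988 / 425.831 = 0.4509.

45.09 weight percent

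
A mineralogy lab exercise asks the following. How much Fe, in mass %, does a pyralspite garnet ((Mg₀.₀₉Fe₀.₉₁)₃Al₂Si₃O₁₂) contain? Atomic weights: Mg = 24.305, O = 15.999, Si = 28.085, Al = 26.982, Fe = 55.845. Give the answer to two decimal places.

31.16 mass %

M((Mg₀.₀₉Fe₀.₉₁)₃Al₂Si₃O₁₂) = 489.226 g/mol.
Fe contributes 2.73 × 55.845 = 152.457 g per mole.
152.457/489.226 = 0.3116 → 31.16%.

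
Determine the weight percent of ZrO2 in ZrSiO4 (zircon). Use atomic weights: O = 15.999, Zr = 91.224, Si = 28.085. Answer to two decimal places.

Formula mass = 183.305 g/mol.
1 Zr → 1.0000 mol ZrO2 per formula unit; M(ZrO2) = 123.222, so ZrO2 mass = 123.222 g.
123.222/183.305 × 100 = 67.22 wt%.

67.22 wt%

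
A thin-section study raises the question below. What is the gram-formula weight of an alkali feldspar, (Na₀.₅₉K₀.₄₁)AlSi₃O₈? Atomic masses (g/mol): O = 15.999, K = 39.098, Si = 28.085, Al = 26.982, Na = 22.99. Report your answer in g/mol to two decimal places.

Na: 0.59 × 22.99 = 13.5641
K: 0.41 × 39.098 = 16.0302
Al: 1 × 26.982 = 26.9820
Si: 3 × 28.085 = 84.2550
O: 8 × 15.999 = 127.9920
Summing the contributions gives the formula mass.

268.82 g/mol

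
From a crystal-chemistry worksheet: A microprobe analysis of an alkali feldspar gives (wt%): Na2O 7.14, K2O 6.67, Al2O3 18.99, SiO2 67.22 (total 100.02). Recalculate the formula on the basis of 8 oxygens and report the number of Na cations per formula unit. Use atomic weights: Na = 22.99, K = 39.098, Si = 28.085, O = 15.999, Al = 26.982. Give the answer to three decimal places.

Na2O (M=61.979): mol = 0.11520; Na = 0.23040, O = 0.11520.
K2O (M=94.195): mol = 0.07081; K = 0.14162, O = 0.07081.
Al2O3 (M=101.961): mol = 0.18625; Al = 0.37250, O = 0.55875.
SiO2 (M=60.083): mol = 1.11879; Si = 1.11879, O = 2.23758.
ΣO = 2.98234; factor = 8/ΣO = 2.68246.
Na apfu = 0.23040 × 2.68246 = 0.618.

0.618 Na apfu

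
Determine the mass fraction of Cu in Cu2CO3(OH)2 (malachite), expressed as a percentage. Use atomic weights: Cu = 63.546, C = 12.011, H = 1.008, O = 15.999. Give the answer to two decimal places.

M(Cu2CO3(OH)2) = 221.114 g/mol.
Cu contributes 2 × 63.546 = 127.092 g per mole.
127.092/221.114 = 0.5748 → 57.48%.

57.48 wt%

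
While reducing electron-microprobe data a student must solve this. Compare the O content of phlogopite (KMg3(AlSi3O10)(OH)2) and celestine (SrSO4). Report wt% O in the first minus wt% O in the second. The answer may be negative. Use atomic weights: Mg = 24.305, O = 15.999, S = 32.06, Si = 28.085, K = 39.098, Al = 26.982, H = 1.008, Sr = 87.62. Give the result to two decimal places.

11.17 percentage points

First mineral: 191.988 g O in 417.254 g formula = 46.01 wt% O.
Second mineral: 63.996 g O in 183.676 g formula = 34.84 wt% O.
46.01% − 34.84% gives a difference of 11.17 percentage points.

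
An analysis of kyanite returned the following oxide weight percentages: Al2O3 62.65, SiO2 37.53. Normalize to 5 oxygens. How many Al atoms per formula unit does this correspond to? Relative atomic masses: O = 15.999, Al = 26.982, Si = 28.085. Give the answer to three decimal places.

1.987 Al apfu

62.65 wt% Al2O3 ÷ 101.961 g/mol = 0.61445 mol, giving 1.22890 Al and 1.84335 O.
37.53 wt% SiO2 ÷ 60.083 g/mol = 0.62464 mol, giving 0.62464 Si and 1.24928 O.
Oxygen sums to 3.09263; scaling by 5/3.09263 = 1.61675 puts the formula on 5 O.
Al: 1.22890 × 1.61675 = 1.987 atoms per formula unit.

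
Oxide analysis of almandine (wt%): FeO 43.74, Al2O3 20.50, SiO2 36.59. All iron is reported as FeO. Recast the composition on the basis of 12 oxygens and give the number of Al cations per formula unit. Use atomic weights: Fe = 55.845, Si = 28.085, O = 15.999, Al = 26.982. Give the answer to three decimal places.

43.74 wt% FeO ÷ 71.844 g/mol = 0.60882 mol, giving 0.60882 Fe and 0.60882 O.
20.50 wt% Al2O3 ÷ 101.961 g/mol = 0.20106 mol, giving 0.40212 Al and 0.60318 O.
36.59 wt% SiO2 ÷ 60.083 g/mol = 0.60899 mol, giving 0.60899 Si and 1.21798 O.
Oxygen sums to 2.42998; scaling by 12/2.42998 = 4.93831 puts the formula on 12 O.
Al: 0.40212 × 4.93831 = 1.986 atoms per formula unit.

1.986 Al apfu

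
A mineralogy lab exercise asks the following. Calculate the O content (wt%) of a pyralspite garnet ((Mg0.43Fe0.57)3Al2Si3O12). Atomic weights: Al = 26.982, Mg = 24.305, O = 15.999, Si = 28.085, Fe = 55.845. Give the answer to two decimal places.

42.01 wt%

Formula mass = 1.29·24.305 + 1.71·55.845 + 2·26.982 + 3·28.085 + 12·15.999 = 457.055 g/mol, of which 191.988 g is O.
So O makes up 191.988/457.055 = 0.4201 of the mass, i.e. 42.01%.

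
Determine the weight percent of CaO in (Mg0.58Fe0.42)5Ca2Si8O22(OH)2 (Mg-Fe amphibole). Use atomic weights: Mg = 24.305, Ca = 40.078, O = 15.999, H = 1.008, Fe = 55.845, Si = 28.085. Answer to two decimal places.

Formula mass = 878.587 g/mol.
2 Ca → 2.0000 mol CaO per formula unit; M(CaO) = 56.077, so CaO mass = 112.154 g.
112.154/878.587 × 100 = 12.77 wt%.

12.77 wt%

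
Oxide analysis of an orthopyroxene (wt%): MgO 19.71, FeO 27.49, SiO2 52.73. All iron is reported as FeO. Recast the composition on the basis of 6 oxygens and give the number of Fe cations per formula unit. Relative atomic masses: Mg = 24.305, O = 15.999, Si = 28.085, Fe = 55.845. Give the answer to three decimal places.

0.874 Fe apfu

MgO (M=40.304): mol = 0.48903; Mg = 0.48903, O = 0.48903.
FeO (M=71.844): mol = 0.38263; Fe = 0.38263, O = 0.38263.
SiO2 (M=60.083): mol = 0.87762; Si = 0.87762, O = 1.75524.
ΣO = 2.62690; factor = 6/ΣO = 2.28406.
Fe apfu = 0.38263 × 2.28406 = 0.874.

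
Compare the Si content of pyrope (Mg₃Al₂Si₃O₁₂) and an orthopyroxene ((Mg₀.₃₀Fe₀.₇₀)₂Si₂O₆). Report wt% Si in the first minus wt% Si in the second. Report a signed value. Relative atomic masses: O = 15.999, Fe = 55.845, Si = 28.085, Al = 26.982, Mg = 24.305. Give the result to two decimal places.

M(Mg₃Al₂Si₃O₁₂) = 403.122 g/mol, so wt% Si = 84.255/403.122 × 100 = 20.90%.
M((Mg₀.₃₀Fe₀.₇₀)₂Si₂O₆) = 244.930 g/mol, so wt% Si = 56.170/244.930 × 100 = 22.93%.
20.90 − 22.93 = -2.03 pp.

-2.03 percentage points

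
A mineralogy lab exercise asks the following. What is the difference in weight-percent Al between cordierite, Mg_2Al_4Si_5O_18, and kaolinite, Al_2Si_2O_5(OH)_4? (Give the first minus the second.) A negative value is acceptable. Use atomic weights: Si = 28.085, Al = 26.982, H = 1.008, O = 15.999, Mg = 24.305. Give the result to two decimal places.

-2.45 percentage points

First mineral: 107.928 g Al in 584.945 g formula = 18.45 wt% Al.
Second mineral: 53.964 g Al in 258.157 g formula = 20.90 wt% Al.
18.45% − 20.90% gives a difference of -2.45 percentage points.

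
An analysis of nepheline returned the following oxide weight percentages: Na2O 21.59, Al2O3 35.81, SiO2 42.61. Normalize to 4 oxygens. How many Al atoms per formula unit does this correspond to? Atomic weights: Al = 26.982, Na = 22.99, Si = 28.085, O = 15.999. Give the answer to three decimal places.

Na2O: 21.59/61.979 = 0.34834 mol → 0.69668 mol Na, 0.34834 mol O.
Al2O3: 35.81/101.961 = 0.35121 mol → 0.70242 mol Al, 1.05363 mol O.
SiO2: 42.61/60.083 = 0.70919 mol → 0.70919 mol Si, 1.41838 mol O.
Total oxygen = 2.82035 mol. Normalization factor = 4/2.82035 = 1.41826.
Al per 4 O = 0.70242 × 1.41826 = 0.996.

0.996 Al apfu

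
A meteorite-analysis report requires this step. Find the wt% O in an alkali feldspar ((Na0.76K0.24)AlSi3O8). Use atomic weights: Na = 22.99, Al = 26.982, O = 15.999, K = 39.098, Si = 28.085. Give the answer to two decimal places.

48.10 weight percent

Formula mass = 0.76·22.99 + 0.24·39.098 + 1·26.982 + 3·28.085 + 8·15.999 = 266.085 g/mol, of which 127.992 g is O.
So O makes up 127.992/266.085 = 0.4810 of the mass, i.e. 48.10%.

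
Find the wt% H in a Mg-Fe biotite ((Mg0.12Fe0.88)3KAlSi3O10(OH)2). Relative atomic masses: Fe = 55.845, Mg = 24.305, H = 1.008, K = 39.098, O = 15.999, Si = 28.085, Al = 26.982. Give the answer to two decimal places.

Formula mass = 0.36×24.305 + 2.64×55.845 + 1×39.098 + 1×26.982 + 3×28.085 + 12×15.999 + 2×1.008 = 500.520 g/mol, of which 2.016 g is H.
So H makes up 2.016/500.520 = 0.0040 of the mass, i.e. 0.40%.

0.40 mass %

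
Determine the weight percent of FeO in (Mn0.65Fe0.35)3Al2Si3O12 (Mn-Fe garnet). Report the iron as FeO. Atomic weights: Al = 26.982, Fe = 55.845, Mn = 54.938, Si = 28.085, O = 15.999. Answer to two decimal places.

15.21 wt%

M((Mn0.65Fe0.35)3Al2Si3O12) = 495.973 g/mol; M(FeO) = 71.844 g/mol.
Moles FeO per formula unit = 1.05 Fe ÷ 1 = 1.0500.
FeO fraction = (1.0500 × 71.844) / 495.973 = 75.436/495.973 = 0.1521.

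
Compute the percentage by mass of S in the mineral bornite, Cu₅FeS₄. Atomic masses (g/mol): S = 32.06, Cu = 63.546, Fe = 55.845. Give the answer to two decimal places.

25.56 weight percent

M(Cu₅FeS₄) = 501.815 g/mol.
S contributes 4 × 32.06 = 128.240 g per mole.
128.240/501.815 = 0.2556 → 25.56%.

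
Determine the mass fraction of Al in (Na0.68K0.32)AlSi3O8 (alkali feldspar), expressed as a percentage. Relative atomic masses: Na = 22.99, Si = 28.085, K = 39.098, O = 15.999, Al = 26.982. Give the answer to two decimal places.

10.09 mass %

M((Na0.68K0.32)AlSi3O8) = 267.374 g/mol.
Al contributes 1 × 26.982 = 26.982 g per mole.
26.982/267.374 = 0.1009 → 10.09%.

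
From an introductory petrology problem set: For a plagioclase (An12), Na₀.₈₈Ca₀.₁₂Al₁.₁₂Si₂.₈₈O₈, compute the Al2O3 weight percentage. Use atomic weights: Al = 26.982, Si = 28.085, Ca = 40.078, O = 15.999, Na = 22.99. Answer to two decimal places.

Molar mass of Na₀.₈₈Ca₀.₁₂Al₁.₁₂Si₂.₈₈O₈ = 0.88×22.99 + 0.12×40.078 + 1.12×26.982 + 2.88×28.085 + 8×15.999 = 264.137 g/mol.
Each formula unit contains 1.12 Al, equivalent to 1.12/2 = 0.5600 mol Al2O3.
M(Al2O3) = 2×26.982 + 3×15.999 = 101.961 g/mol.
Mass of Al2O3 per formula unit = 0.5600 × 101.961 = 57.098 g.
Al2O3 wt% = 57.098 / 264.137 × 100 = 21.62%.

21.62 wt%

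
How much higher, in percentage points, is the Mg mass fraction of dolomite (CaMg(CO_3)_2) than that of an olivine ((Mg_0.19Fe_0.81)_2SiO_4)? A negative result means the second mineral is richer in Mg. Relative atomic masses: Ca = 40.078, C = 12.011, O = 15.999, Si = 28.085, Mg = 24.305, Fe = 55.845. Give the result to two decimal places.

8.36 percentage points

M(CaMg(CO_3)_2) = 184.399 g/mol, so wt% Mg = 24.305/184.399 × 100 = 13.18%.
M((Mg_0.19Fe_0.81)_2SiO_4) = 191.786 g/mol, so wt% Mg = 9.236/191.786 × 100 = 4.82%.
13.18 − 4.82 = 8.36 pp.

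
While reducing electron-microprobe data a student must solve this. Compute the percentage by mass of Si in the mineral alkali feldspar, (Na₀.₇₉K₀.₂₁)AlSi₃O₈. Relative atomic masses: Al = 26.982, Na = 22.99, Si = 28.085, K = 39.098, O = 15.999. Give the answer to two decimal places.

M((Na₀.₇₉K₀.₂₁)AlSi₃O₈) = 265.602 g/mol.
Si contributes 3 × 28.085 = 84.255 g per mole.
84.255/265.602 = 0.3172 → 31.72%.

31.72 wt%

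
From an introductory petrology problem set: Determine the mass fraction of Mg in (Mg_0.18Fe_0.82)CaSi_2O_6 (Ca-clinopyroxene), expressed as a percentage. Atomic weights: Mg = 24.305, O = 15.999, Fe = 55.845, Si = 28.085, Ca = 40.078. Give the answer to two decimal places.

Formula mass = 0.18*24.305 + 0.82*55.845 + 1*40.078 + 2*28.085 + 6*15.999 = 242.410 g/mol, of which 4.375 g is Mg.
So Mg makes up 4.375/242.410 = 0.0180 of the mass, i.e. 1.80%.

1.80 wt%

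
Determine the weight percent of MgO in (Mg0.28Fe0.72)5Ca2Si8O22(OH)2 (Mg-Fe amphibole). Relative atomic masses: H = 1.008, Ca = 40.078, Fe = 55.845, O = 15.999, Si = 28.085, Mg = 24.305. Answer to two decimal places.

6.09 wt%

Formula mass = 925.897 g/mol.
1.40 Mg → 1.4000 mol MgO per formula unit; M(MgO) = 40.304, so MgO mass = 56.426 g.
56.426/925.897 × 100 = 6.09 wt%.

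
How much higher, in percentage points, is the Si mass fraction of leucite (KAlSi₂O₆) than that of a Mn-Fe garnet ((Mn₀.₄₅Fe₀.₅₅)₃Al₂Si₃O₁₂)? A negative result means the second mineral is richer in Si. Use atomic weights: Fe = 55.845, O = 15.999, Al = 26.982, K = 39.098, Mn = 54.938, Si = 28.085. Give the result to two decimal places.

8.77 percentage points

Si in KAlSi₂O₆: molar mass 218.244 g/mol; 2×28.085 = 56.170 g → 25.74 wt%.
Si in (Mn₀.₄₅Fe₀.₅₅)₃Al₂Si₃O₁₂: molar mass 496.518 g/mol; 3×28.085 = 84.255 g → 16.97 wt%.
Difference = 25.74 − 16.97 = 8.77 percentage points.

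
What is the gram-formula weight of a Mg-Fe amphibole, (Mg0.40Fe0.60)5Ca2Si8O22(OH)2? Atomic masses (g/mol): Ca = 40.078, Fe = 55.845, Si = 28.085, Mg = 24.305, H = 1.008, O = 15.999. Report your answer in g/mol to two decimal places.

M = 2×24.305 + 3×55.845 + 2×40.078 + 8×28.085 + 24×15.999 + 2×1.008

906.97 g/mol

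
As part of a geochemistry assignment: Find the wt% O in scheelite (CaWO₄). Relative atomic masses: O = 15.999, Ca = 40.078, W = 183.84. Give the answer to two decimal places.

M(CaWO₄) = 287.914 g/mol.
O contributes 4 × 15.999 = 63.996 g per mole.
63.996/287.914 = 0.2223 → 22.23%.

22.23 mass %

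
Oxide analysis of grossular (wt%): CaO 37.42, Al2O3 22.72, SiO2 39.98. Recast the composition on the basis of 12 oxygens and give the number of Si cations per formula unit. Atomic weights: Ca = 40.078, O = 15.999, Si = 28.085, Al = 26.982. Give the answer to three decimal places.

CaO (M=56.077): mol = 0.66730; Ca = 0.66730, O = 0.66730.
Al2O3 (M=101.961): mol = 0.22283; Al = 0.44566, O = 0.66849.
SiO2 (M=60.083): mol = 0.66541; Si = 0.66541, O = 1.33082.
ΣO = 2.66661; factor = 12/ΣO = 4.50010.
Si apfu = 0.66541 × 4.50010 = 2.994.

2.994 Si apfu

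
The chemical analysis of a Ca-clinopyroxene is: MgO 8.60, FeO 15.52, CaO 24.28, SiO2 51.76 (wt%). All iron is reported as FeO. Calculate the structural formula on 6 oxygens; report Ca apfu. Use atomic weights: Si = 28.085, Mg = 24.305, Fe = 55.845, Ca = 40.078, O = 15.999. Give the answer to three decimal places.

8.60 wt% MgO ÷ 40.304 g/mol = 0.21338 mol, giving 0.21338 Mg and 0.21338 O.
15.52 wt% FeO ÷ 71.844 g/mol = 0.21602 mol, giving 0.21602 Fe and 0.21602 O.
24.28 wt% CaO ÷ 56.077 g/mol = 0.43298 mol, giving 0.43298 Ca and 0.43298 O.
51.76 wt% SiO2 ÷ 60.083 g/mol = 0.86147 mol, giving 0.86147 Si and 1.72294 O.
Oxygen sums to 2.58532; scaling by 6/2.58532 = 2.32080 puts the formula on 6 O.
Ca: 0.43298 × 2.32080 = 1.005 atoms per formula unit.

1.005 Ca apfu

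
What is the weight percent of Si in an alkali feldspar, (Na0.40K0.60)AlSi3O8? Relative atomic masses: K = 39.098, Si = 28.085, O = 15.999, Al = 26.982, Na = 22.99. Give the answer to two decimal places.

30.99 wt%

Molar mass of (Na0.40K0.60)AlSi3O8: 0.40*22.99 + 0.60*39.098 + 1*26.982 + 3*28.085 + 8*15.999 = 271.884 g/mol.
Mass of Si per formula unit: 3 × 28.085 = 84.255 g.
Weight fraction Si = 84.255 / 271.884 = 0.3099.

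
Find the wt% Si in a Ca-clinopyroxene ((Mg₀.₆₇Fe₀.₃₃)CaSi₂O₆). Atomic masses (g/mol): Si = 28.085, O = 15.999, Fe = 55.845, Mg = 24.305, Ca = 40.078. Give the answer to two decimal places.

24.75 weight percent

Molar mass of (Mg₀.₆₇Fe₀.₃₃)CaSi₂O₆: 0.67×24.305 + 0.33×55.845 + 1×40.078 + 2×28.085 + 6×15.999 = 226.955 g/mol.
Mass of Si per formula unit: 2 × 28.085 = 56.170 g.
Weight fraction Si = 56.170 / 226.955 = 0.2475.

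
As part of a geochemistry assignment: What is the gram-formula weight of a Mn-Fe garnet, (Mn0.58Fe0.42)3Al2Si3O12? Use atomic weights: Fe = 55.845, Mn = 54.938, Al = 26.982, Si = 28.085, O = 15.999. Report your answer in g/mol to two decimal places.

The formula mass is the sum 1.74×54.938 + 1.26×55.845 + 2×26.982 + 3×28.085 + 12×15.999.

496.16 g/mol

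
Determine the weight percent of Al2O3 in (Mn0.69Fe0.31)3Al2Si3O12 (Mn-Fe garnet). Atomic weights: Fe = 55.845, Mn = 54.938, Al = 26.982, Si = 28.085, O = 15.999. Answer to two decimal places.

20.56 wt%

Molar mass of (Mn0.69Fe0.31)3Al2Si3O12 = 2.07*54.938 + 0.93*55.845 + 2*26.982 + 3*28.085 + 12*15.999 = 495.865 g/mol.
Each formula unit contains 2 Al, equivalent to 2/2 = 1.0000 mol Al2O3.
M(Al2O3) = 2×26.982 + 3×15.999 = 101.961 g/mol.
Mass of Al2O3 per formula unit = 1.0000 × 101.961 = 101.961 g.
Al2O3 wt% = 101.961 / 495.865 × 100 = 20.56%.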